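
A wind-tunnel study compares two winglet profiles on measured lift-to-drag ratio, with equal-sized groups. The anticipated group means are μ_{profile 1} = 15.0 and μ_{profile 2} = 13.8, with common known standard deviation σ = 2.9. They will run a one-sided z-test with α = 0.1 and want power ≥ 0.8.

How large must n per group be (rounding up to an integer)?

Standardized effect: d = |μ_{profile 1} − μ_{profile 2}| / σ = |15.0 − 13.8| / 2.9 = 0.4138
For power 0.8 need Φ(δ − z_{0.1}) = 0.8, so δ = z_{0.1} + z_{0.20} = 1.282 + 0.842 = 2.123.
δ = d·√(n/2) ⇒ n = 2(δ/d)² = 2 × (2.123 / 0.4138)² = 52.65.
Round up to the next whole unit.

n = 53 per group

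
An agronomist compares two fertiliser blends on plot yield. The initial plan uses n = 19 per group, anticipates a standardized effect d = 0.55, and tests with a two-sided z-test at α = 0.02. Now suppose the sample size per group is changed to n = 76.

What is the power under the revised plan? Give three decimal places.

Power ≈ 0.856

With n = 76 per group: δ = d·√(n/2) = 0.55 × √(76/2) = 3.3904. Critical value z_{0.01} = 2.326.
Revised power = Φ(δ − 2.326) + Φ(−δ − 2.326) = Φ(1.064) + Φ(-5.717) = 0.8564 + 0.0000 = 0.8564.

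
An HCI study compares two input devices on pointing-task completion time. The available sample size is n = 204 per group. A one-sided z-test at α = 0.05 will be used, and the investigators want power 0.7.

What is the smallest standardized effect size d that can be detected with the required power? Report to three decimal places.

Need Φ(δ − 1.645) = 0.7, so δ = 1.645 + 0.524 = 2.169.
δ = d·√(n/2) ⇒ d = δ/√(n/2) = 2.169/√(204/2) = 0.2148.

d ≈ 0.215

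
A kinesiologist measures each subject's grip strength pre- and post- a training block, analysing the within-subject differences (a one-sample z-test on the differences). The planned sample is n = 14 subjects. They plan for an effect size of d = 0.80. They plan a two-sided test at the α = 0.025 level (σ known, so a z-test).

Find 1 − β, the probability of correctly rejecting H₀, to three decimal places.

Noncentrality parameter: δ = d·√n = 0.80 × √14 = 2.9933
Two-sided α = 0.025 → critical value z_{0.0125} = 2.241.
Power = Φ(δ − 2.241) + Φ(−δ − 2.241) = Φ(0.752) + Φ(-5.235) = 0.7740 + 0.0000 = 0.7740.

Power ≈ 0.774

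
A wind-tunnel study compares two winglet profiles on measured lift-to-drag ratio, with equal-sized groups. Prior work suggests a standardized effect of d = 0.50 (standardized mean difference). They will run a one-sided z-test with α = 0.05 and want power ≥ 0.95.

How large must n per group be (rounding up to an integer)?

n = 87 per group

For power 0.95 need Φ(δ − z_{0.05}) = 0.95, so δ = z_{0.05} + z_{0.05} = 1.645 + 1.645 = 3.290.
δ = d·√(n/2) ⇒ n = 2(δ/d)² = 2 × (3.290 / 0.50)² = 86.58.
Rounding up, n = 87 per group.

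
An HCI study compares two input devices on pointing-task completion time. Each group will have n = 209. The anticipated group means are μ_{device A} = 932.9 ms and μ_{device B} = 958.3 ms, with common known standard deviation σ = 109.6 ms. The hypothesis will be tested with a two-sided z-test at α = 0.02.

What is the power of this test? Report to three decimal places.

Standardized effect: d = |μ_{device A} − μ_{device B}| / σ = |932.9 − 958.3| / 109.6 = 0.2318
Noncentrality parameter: δ = d·√(n/2) = 0.2318 × √(209/2) = 2.3691
Critical value for a two-sided test at α = 0.02: z_{α/2} = 2.326.
Power = Φ(δ − 2.326) + Φ(−δ − 2.326) = Φ(0.043) + Φ(-4.695) = 0.5170 + 0.0000 = 0.5170.

Power ≈ 0.517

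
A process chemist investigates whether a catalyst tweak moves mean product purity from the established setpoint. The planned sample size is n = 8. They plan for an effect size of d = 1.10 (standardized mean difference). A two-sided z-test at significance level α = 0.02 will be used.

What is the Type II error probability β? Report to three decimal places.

β ≈ 0.216

Noncentrality parameter: δ = d·√n = 1.10 × √8 = 3.1113
Critical value for a two-sided test at α = 0.02: z_{α/2} = 2.326.
Power = Φ(δ − 2.326) + Φ(−δ − 2.326) = Φ(0.785) + Φ(-5.438) = 0.7838 + 0.0000 = 0.7838.
Type II error: β = 1 − power = 1 − 0.7838 = 0.2162.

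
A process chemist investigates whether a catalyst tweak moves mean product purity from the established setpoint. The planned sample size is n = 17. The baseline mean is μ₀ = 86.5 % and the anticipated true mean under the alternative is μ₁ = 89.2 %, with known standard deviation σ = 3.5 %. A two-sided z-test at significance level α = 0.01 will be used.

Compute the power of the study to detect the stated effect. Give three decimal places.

Standardized effect: d = |μ₁ − μ₀| / σ = |89.2 − 86.5| / 3.5 = 0.7714
Noncentrality parameter: δ = d·√n = 0.7714 × √17 = 3.1807
Two-sided α = 0.01 → critical value z_{0.005} = 2.576.
Power = Φ(δ − 2.576) + Φ(−δ − 2.576) = Φ(0.605) + Φ(-5.757) = 0.7274 + 0.0000 = 0.7274.

Power ≈ 0.727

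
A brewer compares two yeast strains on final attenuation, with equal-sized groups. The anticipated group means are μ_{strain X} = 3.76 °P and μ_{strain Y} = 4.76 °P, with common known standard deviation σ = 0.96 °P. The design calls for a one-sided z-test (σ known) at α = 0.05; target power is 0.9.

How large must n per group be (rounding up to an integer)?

n = 16 per group

Standardized effect: d = |μ_{strain X} − μ_{strain Y}| / σ = |3.76 − 4.76| / 0.96 = 1.0417
Set Φ(δ − 1.645) = 0.9; then δ − 1.645 = Φ⁻¹(0.9) = 1.282, giving δ = 2.926.
δ = d·√(n/2) ⇒ n = 2(δ/d)² = 2 × (2.926 / 1.0417)² = 15.78.
Round up to the next whole unit.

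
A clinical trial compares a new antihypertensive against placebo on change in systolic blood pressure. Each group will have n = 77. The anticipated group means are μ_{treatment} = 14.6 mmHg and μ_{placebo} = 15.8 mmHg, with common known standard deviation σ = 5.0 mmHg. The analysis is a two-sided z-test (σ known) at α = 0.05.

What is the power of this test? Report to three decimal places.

Standardized effect: d = |μ_{treatment} − μ_{placebo}| / σ = |14.6 − 15.8| / 5.0 = 0.2400
Noncentrality parameter: δ = d·√(n/2) = 0.2400 × √(77/2) = 1.4892
Critical value for a two-sided test at α = 0.05: z_{α/2} = 1.960.
Power = Φ(δ − 1.960) + Φ(−δ − 1.960) = Φ(-0.471) + Φ(-3.449) = 0.3189 + 0.0003 = 0.3192.

Power ≈ 0.319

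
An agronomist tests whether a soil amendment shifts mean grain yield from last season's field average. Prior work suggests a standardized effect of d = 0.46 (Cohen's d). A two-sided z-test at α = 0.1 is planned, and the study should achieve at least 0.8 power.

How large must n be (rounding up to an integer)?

n = 30

Set Φ(δ − 1.645) = 0.8; then δ − 1.645 = Φ⁻¹(0.8) = 0.842, giving δ = 2.486.
(The Φ(−δ − z_{α/2}) term is vanishingly small for δ > 0 and is dropped in the standard sample-size formula.)
δ = d·√n ⇒ n = (δ/d)² = (2.486 / 0.46)² = 29.22.
Rounding up, n = 30.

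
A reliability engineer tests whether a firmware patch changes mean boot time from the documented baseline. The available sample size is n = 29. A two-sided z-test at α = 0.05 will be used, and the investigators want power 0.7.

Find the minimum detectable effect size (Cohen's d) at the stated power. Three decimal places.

d ≈ 0.461

Need Φ(δ − 1.960) = 0.7, so δ = 1.960 + 0.524 = 2.484.
(The second rejection-region term Φ(−δ − z_{α/2}) is negligible and dropped.)
δ = d·√n ⇒ d = δ/√n = 2.484/√29 = 0.4613.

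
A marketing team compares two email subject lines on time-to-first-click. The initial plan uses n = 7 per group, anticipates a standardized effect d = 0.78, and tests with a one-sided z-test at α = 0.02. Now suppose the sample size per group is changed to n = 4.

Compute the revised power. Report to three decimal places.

Power ≈ 0.171

With n = 4 per group: δ = d·√(n/2) = 0.78 × √(4/2) = 1.1031. Critical value z_{0.02} = 2.054.
Revised power = Φ(δ − 2.054) = Φ(-0.951) = 0.1709.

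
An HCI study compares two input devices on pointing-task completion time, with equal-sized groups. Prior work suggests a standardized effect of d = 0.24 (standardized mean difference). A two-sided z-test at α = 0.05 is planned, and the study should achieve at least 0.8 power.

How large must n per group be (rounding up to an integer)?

For power 0.8 need Φ(δ − z_{0.025}) = 0.8, so δ = z_{0.025} + z_{0.20} = 1.960 + 0.842 = 2.802.
(Ignoring the negligible lower-tail rejection probability gives the usual closed-form inversion.)
δ = d·√(n/2) ⇒ n = 2(δ/d)² = 2 × (2.802 / 0.24)² = 272.53.
Rounding up, n = 273 per group.

n = 273 per group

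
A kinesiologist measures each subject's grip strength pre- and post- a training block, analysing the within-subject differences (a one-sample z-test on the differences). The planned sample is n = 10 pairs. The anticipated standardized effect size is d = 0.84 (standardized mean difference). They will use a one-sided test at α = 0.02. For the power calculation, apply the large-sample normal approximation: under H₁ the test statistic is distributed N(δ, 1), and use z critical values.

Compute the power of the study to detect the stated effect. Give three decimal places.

Power ≈ 0.727

Noncentrality parameter: δ = d·√n = 0.84 × √10 = 2.6563
One-sided α = 0.02 → critical value z_{0.02} = 2.054.
Power = Φ(δ − 2.054) = Φ(0.603) = 0.7266.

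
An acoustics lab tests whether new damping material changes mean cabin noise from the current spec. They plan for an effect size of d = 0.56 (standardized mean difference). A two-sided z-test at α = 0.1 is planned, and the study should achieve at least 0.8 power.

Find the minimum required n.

n = 20

Set Φ(δ − 1.645) = 0.8; then δ − 1.645 = Φ⁻¹(0.8) = 0.842, giving δ = 2.486.
(Ignoring the negligible lower-tail rejection probability gives the usual closed-form inversion.)
δ = d·√n ⇒ n = (δ/d)² = (2.486 / 0.56)² = 19.71.
Round up to the next whole unit.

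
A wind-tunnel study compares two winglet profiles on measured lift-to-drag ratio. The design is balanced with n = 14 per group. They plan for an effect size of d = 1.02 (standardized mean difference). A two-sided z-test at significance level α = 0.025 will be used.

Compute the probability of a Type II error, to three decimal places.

Noncentrality parameter: δ = d·√(n/2) = 1.02 × √(14/2) = 2.6987
Two-sided α = 0.025 → critical value z_{0.0125} = 2.241.
Power = Φ(δ − 2.241) + Φ(−δ − 2.241) = Φ(0.457) + Φ(-4.940) = 0.6763 + 0.0000 = 0.6763.
Type II error: β = 1 − power = 1 − 0.6763 = 0.3237.

β ≈ 0.324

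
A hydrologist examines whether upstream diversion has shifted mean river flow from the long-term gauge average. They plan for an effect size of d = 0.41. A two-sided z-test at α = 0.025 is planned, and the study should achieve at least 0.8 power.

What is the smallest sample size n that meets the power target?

n = 57

For power 0.8 need Φ(δ − z_{0.0125}) = 0.8, so δ = z_{0.0125} + z_{0.20} = 2.241 + 0.842 = 3.083.
(The Φ(−δ − z_{α/2}) term is vanishingly small for δ > 0 and is dropped in the standard sample-size formula.)
δ = d·√n ⇒ n = (δ/d)² = (3.083 / 0.41)² = 56.54.
Round up to the next whole unit.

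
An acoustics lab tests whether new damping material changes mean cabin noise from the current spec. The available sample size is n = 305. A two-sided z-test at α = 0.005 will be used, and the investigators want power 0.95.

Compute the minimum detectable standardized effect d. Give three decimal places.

d ≈ 0.255

Required noncentrality: δ = z_{0.0025} + z_{0.05} = 2.807 + 1.645 = 4.452.
(The second rejection-region term Φ(−δ − z_{α/2}) is negligible and dropped.)
δ = d·√n ⇒ d = δ/√n = 4.452/√305 = 0.2549.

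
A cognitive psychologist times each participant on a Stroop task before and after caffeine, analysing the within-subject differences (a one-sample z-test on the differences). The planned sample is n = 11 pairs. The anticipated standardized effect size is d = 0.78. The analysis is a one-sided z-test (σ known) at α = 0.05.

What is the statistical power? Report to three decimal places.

Power ≈ 0.827

Noncentrality parameter: δ = d·√n = 0.78 × √11 = 2.5870
Critical value for a one-sided test at α = 0.05: z_α = 1.645.
Power = Φ(δ − 1.645) = Φ(0.942) = 0.8269.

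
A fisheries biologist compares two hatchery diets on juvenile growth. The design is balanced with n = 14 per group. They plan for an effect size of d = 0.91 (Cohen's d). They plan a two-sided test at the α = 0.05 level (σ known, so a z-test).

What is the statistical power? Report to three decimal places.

Power ≈ 0.673

Noncentrality parameter: δ = d·√(n/2) = 0.91 × √(14/2) = 2.4076
Critical value for a two-sided test at α = 0.05: z_{α/2} = 1.960.
Power = Φ(δ − 1.960) + Φ(−δ − 1.960) = Φ(0.448) + Φ(-4.368) = 0.6728 + 0.0000 = 0.6728.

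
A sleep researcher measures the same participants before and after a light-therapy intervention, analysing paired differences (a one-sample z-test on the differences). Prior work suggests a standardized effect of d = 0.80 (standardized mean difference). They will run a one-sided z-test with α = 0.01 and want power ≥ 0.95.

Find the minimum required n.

For power 0.95 need Φ(δ − z_{0.01}) = 0.95, so δ = z_{0.01} + z_{0.05} = 2.326 + 1.645 = 3.971.
δ = d·√n ⇒ n = (δ/d)² = (3.971 / 0.80)² = 24.64.
Rounding up, n = 25.

n = 25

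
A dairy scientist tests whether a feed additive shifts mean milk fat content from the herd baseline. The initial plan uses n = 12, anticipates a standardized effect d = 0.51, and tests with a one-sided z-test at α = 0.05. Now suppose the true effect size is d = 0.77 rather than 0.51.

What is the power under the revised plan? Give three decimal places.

Power ≈ 0.847

With d = 0.77: δ = d·√n = 0.77 × √12 = 2.6674. Critical value z_{0.05} = 1.645.
Revised power = Φ(δ − 1.645) = Φ(1.023) = 0.8467.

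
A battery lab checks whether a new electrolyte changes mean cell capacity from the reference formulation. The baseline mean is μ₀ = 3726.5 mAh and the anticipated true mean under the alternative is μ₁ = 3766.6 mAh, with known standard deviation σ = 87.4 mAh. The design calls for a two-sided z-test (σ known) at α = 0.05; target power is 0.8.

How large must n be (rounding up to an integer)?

Standardized effect: d = |μ₁ − μ₀| / σ = |3766.6 − 3726.5| / 87.4 = 0.4588
Set Φ(δ − 1.960) = 0.8; then δ − 1.960 = Φ⁻¹(0.8) = 0.842, giving δ = 2.802.
(The Φ(−δ − z_{α/2}) term is vanishingly small for δ > 0 and is dropped in the standard sample-size formula.)
δ = d·√n ⇒ n = (δ/d)² = (2.802 / 0.4588)² = 37.29.
Rounding up, n = 38.

n = 38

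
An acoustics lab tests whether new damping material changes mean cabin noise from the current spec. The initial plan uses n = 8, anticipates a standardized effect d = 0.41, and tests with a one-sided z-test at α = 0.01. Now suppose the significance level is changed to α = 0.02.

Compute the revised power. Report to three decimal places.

δ = d·√n = 0.41 × √8 = 1.1597 (unchanged). New critical value: z_{0.02} = 2.054.
Revised power = P(Z > 2.054 − δ) = Φ(-0.894) = 0.1856.

Power ≈ 0.186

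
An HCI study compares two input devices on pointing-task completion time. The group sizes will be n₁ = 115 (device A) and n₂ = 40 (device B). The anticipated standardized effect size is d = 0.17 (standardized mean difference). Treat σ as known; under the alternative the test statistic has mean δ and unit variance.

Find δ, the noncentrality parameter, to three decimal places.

δ = d / √(1/n₁ + 1/n₂) = 0.17 / √(1/115 + 1/40) = 0.9261

δ ≈ 0.926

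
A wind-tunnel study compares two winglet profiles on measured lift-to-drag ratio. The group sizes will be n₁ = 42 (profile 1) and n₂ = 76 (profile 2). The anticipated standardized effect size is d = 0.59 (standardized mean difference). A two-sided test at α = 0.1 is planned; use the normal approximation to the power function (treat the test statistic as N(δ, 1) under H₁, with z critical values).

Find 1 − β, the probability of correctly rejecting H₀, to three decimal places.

Noncentrality parameter: δ = d / √(1/n₁ + 1/n₂) = 0.59 / √(1/42 + 1/76) = 3.0686
Two-sided α = 0.1 → critical value z_{0.05} = 1.645.
Power = Φ(δ − 1.645) + Φ(−δ − 1.645) = Φ(1.424) + Φ(-4.713) = 0.9227 + 0.0000 = 0.9227.

Power ≈ 0.923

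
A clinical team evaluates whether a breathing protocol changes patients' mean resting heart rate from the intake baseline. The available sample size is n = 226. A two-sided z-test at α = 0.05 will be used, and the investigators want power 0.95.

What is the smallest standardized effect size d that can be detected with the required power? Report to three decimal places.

Required noncentrality: δ = z_{0.025} + z_{0.05} = 1.960 + 1.645 = 3.605.
(Lower-tail contribution to power is negligible for δ > 0.)
δ = d·√n ⇒ d = δ/√n = 3.605/√226 = 0.2398.

d ≈ 0.240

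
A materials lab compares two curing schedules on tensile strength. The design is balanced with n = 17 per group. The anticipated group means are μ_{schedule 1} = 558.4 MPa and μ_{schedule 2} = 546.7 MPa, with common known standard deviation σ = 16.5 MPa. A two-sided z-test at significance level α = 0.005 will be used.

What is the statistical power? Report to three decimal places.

Standardized effect: d = |μ_{schedule 1} − μ_{schedule 2}| / σ = |558.4 − 546.7| / 16.5 = 0.7091
Noncentrality parameter: δ = d·√(n/2) = 0.7091 × √(17/2) = 2.0673
Two-sided α = 0.005 → critical value z_{0.0025} = 2.807.
Power = Φ(δ − 2.807) + Φ(−δ − 2.807) = Φ(-0.740) + Φ(-4.874) = 0.2297 + 0.0000 = 0.2297.

Power ≈ 0.230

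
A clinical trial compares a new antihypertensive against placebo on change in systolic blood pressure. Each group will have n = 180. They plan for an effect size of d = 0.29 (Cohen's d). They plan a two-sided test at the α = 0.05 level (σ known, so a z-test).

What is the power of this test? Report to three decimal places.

Noncentrality parameter: δ = d·√(n/2) = 0.29 × √(180/2) = 2.7512
Two-sided α = 0.05 → critical value z_{0.025} = 1.960.
Power = Φ(δ − 1.960) + Φ(−δ − 1.960) = Φ(0.791) + Φ(-4.711) = 0.7856 + 0.0000 = 0.7856.

Power ≈ 0.786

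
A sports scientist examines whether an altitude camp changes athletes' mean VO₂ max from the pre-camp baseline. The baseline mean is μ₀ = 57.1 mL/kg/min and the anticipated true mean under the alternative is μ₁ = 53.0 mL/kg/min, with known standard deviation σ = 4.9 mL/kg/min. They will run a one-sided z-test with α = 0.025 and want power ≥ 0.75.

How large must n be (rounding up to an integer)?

Standardized effect: d = |μ₁ − μ₀| / σ = |53.0 − 57.1| / 4.9 = 0.8367
For power 0.75 need Φ(δ − z_{0.025}) = 0.75, so δ = z_{0.025} + z_{0.25} = 1.960 + 0.674 = 2.634.
δ = d·√n ⇒ n = (δ/d)² = (2.634 / 0.8367)² = 9.91.
Round up to the next whole unit.

n = 10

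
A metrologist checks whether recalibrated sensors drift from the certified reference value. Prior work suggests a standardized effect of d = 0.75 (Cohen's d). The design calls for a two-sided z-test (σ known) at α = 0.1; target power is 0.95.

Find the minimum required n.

n = 20

For power 0.95 need Φ(δ − z_{0.05}) = 0.95, so δ = z_{0.05} + z_{0.05} = 1.645 + 1.645 = 3.290.
(For δ > 0 the lower-tail rejection region contributes negligibly to power, so the one-term inversion is standard.)
δ = d·√n ⇒ n = (δ/d)² = (3.290 / 0.75)² = 19.24.
Rounding up, n = 20.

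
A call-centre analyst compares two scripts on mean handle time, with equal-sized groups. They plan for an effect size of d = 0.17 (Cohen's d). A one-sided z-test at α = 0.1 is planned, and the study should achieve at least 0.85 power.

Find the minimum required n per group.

n = 372 per group

For power 0.85 need Φ(δ − z_{0.1}) = 0.85, so δ = z_{0.1} + z_{0.15} = 1.282 + 1.036 = 2.318.
δ = d·√(n/2) ⇒ n = 2(δ/d)² = 2 × (2.318 / 0.17)² = 371.84.
Round up to the next whole unit.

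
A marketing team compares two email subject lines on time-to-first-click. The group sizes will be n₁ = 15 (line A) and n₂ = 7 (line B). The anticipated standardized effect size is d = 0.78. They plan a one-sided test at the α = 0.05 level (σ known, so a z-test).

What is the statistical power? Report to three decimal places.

Noncentrality parameter: δ = d / √(1/n₁ + 1/n₂) = 0.78 / √(1/15 + 1/7) = 1.7040
Critical value for a one-sided test at α = 0.05: z_α = 1.645.
Power = Φ(δ − 1.645) = Φ(0.059) = 0.5236.

Power ≈ 0.524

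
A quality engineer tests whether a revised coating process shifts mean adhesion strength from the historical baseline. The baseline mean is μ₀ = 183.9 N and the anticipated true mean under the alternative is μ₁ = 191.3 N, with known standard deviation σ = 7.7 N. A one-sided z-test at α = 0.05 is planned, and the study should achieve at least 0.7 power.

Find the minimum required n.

n = 6

Standardized effect: d = |μ₁ − μ₀| / σ = |191.3 − 183.9| / 7.7 = 0.9610
For power 0.7 need Φ(δ − z_{0.05}) = 0.7, so δ = z_{0.05} + z_{0.30} = 1.645 + 0.524 = 2.169.
δ = d·√n ⇒ n = (δ/d)² = (2.169 / 0.9610)² = 5.09.
Round up to the next whole unit.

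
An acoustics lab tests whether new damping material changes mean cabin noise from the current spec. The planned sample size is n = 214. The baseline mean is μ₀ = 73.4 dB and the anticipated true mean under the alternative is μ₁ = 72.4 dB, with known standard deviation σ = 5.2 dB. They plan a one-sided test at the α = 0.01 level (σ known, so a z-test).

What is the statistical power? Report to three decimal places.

Standardized effect: d = |μ₁ − μ₀| / σ = |72.4 − 73.4| / 5.2 = 0.1923
Noncentrality parameter: δ = d·√n = 0.1923 × √214 = 2.8132
Critical value for a one-sided test at α = 0.01: z_α = 2.326.
Power = Φ(δ − 2.326) = Φ(0.487) = 0.6868.

Power ≈ 0.687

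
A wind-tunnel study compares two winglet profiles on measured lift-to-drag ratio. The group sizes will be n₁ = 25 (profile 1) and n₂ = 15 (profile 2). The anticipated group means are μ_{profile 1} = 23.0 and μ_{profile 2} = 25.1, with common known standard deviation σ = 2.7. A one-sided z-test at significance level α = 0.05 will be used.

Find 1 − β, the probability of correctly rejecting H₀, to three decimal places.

Power ≈ 0.769

Standardized effect: d = |μ_{profile 1} − μ_{profile 2}| / σ = |23.0 − 25.1| / 2.7 = 0.7778
Noncentrality parameter: λ = d / √(1/n₁ + 1/n₂) = 0.7778 / √(1/25 + 1/15) = 2.3814
One-sided α = 0.05 → critical value z_{0.05} = 1.645.
Power = P(Z > 1.645 − λ) = Φ(0.737) = 0.7693.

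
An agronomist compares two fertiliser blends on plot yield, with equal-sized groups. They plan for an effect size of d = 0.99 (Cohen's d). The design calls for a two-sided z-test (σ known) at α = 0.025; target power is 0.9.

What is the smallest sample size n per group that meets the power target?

n = 26 per group

Set Φ(δ − 2.241) = 0.9; then δ − 2.241 = Φ⁻¹(0.9) = 1.282, giving δ = 3.523.
(The Φ(−δ − z_{α/2}) term is vanishingly small for δ > 0 and is dropped in the standard sample-size formula.)
δ = d·√(n/2) ⇒ n = 2(δ/d)² = 2 × (3.523 / 0.99)² = 25.33.
Rounding up, n = 26 per group.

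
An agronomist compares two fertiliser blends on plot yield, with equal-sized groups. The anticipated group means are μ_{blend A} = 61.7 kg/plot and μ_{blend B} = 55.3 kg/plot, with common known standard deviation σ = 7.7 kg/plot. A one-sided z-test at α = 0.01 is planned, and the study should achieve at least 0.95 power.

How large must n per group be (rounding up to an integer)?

n = 46 per group

Standardized effect: d = |μ_{blend A} − μ_{blend B}| / σ = |61.7 − 55.3| / 7.7 = 0.8312
Set Φ(δ − 2.326) = 0.95; then δ − 2.326 = Φ⁻¹(0.95) = 1.645, giving δ = 3.971.
δ = d·√(n/2) ⇒ n = 2(δ/d)² = 2 × (3.971 / 0.8312)² = 45.66.
Rounding up, n = 46 per group.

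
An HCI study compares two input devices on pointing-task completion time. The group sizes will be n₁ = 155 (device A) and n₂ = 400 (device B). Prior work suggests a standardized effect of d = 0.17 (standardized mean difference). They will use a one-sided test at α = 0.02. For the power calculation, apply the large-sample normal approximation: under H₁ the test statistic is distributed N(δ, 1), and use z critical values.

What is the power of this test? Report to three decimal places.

Noncentrality parameter: δ = d / √(1/n₁ + 1/n₂) = 0.17 / √(1/155 + 1/400) = 1.7968
One-sided α = 0.02 → critical value z_{0.02} = 2.054.
Power = P(Z > 2.054 − δ) = Φ(-0.257) = 0.3986.

Power ≈ 0.399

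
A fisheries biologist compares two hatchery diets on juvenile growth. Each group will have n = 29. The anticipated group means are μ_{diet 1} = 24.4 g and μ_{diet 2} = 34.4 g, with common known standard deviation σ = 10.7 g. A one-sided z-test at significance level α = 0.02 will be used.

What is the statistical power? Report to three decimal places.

Standardized effect: d = |μ_{diet 1} − μ_{diet 2}| / σ = |24.4 − 34.4| / 10.7 = 0.9346
Noncentrality parameter: δ = d·√(n/2) = 0.9346 × √(29/2) = 3.5588
One-sided α = 0.02 → critical value z_{0.02} = 2.054.
Power = Φ(δ − 2.054) = Φ(1.505) = 0.9338.

Power ≈ 0.934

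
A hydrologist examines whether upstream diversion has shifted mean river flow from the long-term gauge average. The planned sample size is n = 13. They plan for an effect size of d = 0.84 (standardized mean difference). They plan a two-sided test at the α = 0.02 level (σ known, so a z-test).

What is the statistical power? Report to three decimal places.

Noncentrality parameter: δ = d·√n = 0.84 × √13 = 3.0287
Two-sided α = 0.02 → critical value z_{0.01} = 2.326.
Power = Φ(δ − 2.326) + Φ(−δ − 2.326) = Φ(0.702) + Φ(-5.355) = 0.7588 + 0.0000 = 0.7588.

Power ≈ 0.759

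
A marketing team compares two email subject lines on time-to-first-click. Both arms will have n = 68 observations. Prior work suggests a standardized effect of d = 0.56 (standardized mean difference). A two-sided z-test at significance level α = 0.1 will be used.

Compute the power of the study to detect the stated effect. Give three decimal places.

Power ≈ 0.947

Noncentrality parameter: δ = d·√(n/2) = 0.56 × √(68/2) = 3.2653
Two-sided α = 0.1 → critical value z_{0.05} = 1.645.
Power = Φ(δ − 1.645) + Φ(−δ − 1.645) = Φ(1.620) + Φ(-4.910) = 0.9474 + 0.0000 = 0.9474.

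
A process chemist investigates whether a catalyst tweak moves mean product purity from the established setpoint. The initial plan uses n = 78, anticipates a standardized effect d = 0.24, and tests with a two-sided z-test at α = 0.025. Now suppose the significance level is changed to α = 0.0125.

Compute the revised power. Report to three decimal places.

δ = d·√n = 0.24 × √78 = 2.1196 (unchanged). New critical value: z_{0.0063} = 2.498.
Revised power = Φ(δ − 2.498) + Φ(−δ − 2.498) = Φ(-0.378) + Φ(-4.617) = 0.3527 + 0.0000 = 0.3527.

Power ≈ 0.353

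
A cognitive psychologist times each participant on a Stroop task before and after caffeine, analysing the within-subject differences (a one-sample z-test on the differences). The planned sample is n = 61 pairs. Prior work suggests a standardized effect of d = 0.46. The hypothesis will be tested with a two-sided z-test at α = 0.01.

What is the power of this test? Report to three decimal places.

Power ≈ 0.845

Noncentrality parameter: δ = d·√n = 0.46 × √61 = 3.5927
Critical value for a two-sided test at α = 0.01: z_{α/2} = 2.576.
Power = Φ(δ − 2.576) + Φ(−δ − 2.576) = Φ(1.017) + Φ(-6.169) = 0.8454 + 0.0000 = 0.8454.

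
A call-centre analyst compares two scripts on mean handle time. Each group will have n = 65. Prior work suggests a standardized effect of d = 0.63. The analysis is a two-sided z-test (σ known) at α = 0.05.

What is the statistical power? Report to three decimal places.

Power ≈ 0.949

Noncentrality parameter: λ = d·√(n/2) = 0.63 × √(65/2) = 3.5916
Two-sided α = 0.05 → critical value z_{0.025} = 1.960.
Power = Φ(λ − 1.960) + Φ(−λ − 1.960) = Φ(1.632) + Φ(-5.552) = 0.9486 + 0.0000 = 0.9486.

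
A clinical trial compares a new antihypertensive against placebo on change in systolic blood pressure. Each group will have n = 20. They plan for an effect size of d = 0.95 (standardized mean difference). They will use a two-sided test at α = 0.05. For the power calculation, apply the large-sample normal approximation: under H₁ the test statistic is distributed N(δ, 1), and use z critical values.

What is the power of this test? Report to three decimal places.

Power ≈ 0.852

Noncentrality parameter: δ = d·√(n/2) = 0.95 × √(20/2) = 3.0042
Critical value for a two-sided test at α = 0.05: z_{α/2} = 1.960.
Power = Φ(δ − 1.960) + Φ(−δ − 1.960) = Φ(1.044) + Φ(-4.964) = 0.8518 + 0.0000 = 0.8518.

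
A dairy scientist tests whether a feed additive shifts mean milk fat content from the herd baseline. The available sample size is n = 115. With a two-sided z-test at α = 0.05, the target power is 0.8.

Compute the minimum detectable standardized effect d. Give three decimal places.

d ≈ 0.261

Need Φ(δ − 1.960) = 0.8, so δ = 1.960 + 0.842 = 2.802.
(Lower-tail contribution to power is negligible for δ > 0.)
δ = d·√n ⇒ d = δ/√n = 2.802/√115 = 0.2612.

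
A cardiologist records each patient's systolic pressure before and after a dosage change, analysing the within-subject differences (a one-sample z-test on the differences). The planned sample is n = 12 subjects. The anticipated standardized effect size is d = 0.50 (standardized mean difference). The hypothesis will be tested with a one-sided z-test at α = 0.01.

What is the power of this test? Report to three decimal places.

Noncentrality parameter: δ = d·√n = 0.50 × √12 = 1.7321
One-sided α = 0.01 → critical value z_{0.01} = 2.326.
Power = P(Z > 2.326 − δ) = Φ(-0.594) = 0.2762.

Power ≈ 0.276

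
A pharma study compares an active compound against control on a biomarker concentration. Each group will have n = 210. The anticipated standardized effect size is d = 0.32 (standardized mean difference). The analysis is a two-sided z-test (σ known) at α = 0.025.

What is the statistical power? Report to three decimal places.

Power ≈ 0.850

Noncentrality parameter: δ = d·√(n/2) = 0.32 × √(210/2) = 3.2790
Critical value for a two-sided test at α = 0.025: z_{α/2} = 2.241.
Power = Φ(δ − 2.241) + Φ(−δ − 2.241) = Φ(1.038) + Φ(-5.520) = 0.8503 + 0.0000 = 0.8503.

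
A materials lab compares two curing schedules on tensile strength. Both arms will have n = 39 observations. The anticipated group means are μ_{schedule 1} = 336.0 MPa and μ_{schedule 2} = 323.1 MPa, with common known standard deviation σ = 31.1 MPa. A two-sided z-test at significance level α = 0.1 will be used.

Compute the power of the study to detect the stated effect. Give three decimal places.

Standardized effect: d = |μ_{schedule 1} − μ_{schedule 2}| / σ = |336.0 − 323.1| / 31.1 = 0.4148
Noncentrality parameter: δ = d·√(n/2) = 0.4148 × √(39/2) = 1.8317
Two-sided α = 0.1 → critical value z_{0.05} = 1.645.
Power = Φ(δ − 1.645) + Φ(−δ − 1.645) = Φ(0.187) + Φ(-3.477) = 0.5741 + 0.0003 = 0.5744.

Power ≈ 0.574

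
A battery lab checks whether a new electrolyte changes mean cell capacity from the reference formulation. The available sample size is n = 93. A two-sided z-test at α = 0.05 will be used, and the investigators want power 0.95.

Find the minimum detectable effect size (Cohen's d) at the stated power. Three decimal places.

Required noncentrality: δ = z_{0.025} + z_{0.05} = 1.960 + 1.645 = 3.605.
(Lower-tail contribution to power is negligible for δ > 0.)
δ = d·√n ⇒ d = δ/√n = 3.605/√93 = 0.3738.

d ≈ 0.374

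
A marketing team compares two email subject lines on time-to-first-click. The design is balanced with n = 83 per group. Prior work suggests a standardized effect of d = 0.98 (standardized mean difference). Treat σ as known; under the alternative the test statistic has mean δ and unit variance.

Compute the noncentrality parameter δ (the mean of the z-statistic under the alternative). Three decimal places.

δ ≈ 6.313

δ = d·√(n/2) = 0.98 × √(83/2) = 6.3132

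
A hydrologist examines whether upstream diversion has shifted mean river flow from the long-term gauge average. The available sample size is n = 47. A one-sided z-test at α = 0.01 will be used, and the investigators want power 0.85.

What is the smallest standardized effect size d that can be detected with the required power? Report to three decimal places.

Required noncentrality: δ = z_{0.01} + z_{0.15} = 2.326 + 1.036 = 3.363.
δ = d·√n ⇒ d = δ/√n = 3.363/√47 = 0.4905.

d ≈ 0.491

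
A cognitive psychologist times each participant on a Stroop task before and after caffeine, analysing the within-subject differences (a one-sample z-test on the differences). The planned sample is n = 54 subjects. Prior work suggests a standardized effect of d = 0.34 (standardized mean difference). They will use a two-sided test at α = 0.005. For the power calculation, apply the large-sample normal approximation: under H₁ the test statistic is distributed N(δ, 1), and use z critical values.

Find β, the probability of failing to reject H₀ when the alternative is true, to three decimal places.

β ≈ 0.621

Noncentrality parameter: δ = d·√n = 0.34 × √54 = 2.4985
Critical value for a two-sided test at α = 0.005: z_{α/2} = 2.807.
Power = Φ(δ − 2.807) + Φ(−δ − 2.807) = Φ(-0.309) + Φ(-5.306) = 0.3788 + 0.0000 = 0.3788.
Type II error: β = 1 − power = 1 − 0.3788 = 0.6212.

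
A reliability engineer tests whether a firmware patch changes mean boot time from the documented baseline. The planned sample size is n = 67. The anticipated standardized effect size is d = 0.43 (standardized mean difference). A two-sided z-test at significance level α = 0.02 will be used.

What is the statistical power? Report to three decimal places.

Power ≈ 0.884

Noncentrality parameter: δ = d·√n = 0.43 × √67 = 3.5197
Two-sided α = 0.02 → critical value z_{0.01} = 2.326.
Power = Φ(δ − 2.326) + Φ(−δ − 2.326) = Φ(1.193) + Φ(-5.846) = 0.8836 + 0.0000 = 0.8836.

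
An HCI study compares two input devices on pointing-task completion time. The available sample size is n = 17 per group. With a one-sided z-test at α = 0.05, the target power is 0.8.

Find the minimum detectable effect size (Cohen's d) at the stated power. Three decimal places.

d ≈ 0.853

Need Φ(δ − 1.645) = 0.8, so δ = 1.645 + 0.842 = 2.486.
δ = d·√(n/2) ⇒ d = δ/√(n/2) = 2.486/√(17/2) = 0.8529.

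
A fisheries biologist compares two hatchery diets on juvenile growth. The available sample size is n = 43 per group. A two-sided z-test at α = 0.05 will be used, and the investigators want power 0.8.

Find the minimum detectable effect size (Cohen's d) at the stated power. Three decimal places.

d ≈ 0.604

Need Φ(δ − 1.960) = 0.8, so δ = 1.960 + 0.842 = 2.802.
(The second rejection-region term Φ(−δ − z_{α/2}) is negligible and dropped.)
δ = d·√(n/2) ⇒ d = δ/√(n/2) = 2.802/√(43/2) = 0.6042.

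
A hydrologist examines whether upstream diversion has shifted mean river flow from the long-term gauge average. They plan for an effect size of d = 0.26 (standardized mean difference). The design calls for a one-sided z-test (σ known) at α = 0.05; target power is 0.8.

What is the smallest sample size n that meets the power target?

For power 0.8 need Φ(δ − z_{0.05}) = 0.8, so δ = z_{0.05} + z_{0.20} = 1.645 + 0.842 = 2.486.
δ = d·√n ⇒ n = (δ/d)² = (2.486 / 0.26)² = 91.46.
Rounding up, n = 92.

n = 92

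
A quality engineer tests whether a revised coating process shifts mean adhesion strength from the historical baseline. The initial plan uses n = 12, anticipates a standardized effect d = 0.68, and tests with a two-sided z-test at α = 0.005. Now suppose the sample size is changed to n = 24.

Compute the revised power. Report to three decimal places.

With n = 24: δ = d·√n = 0.68 × √24 = 3.3313. Critical value z_{0.0025} = 2.807.
Revised power = Φ(δ − 2.807) + Φ(−δ − 2.807) = Φ(0.524) + Φ(-6.138) = 0.7000 + 0.0000 = 0.7000.

Power ≈ 0.700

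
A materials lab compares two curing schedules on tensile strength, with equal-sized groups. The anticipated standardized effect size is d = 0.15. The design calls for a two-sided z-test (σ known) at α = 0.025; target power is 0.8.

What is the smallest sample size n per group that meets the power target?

For power 0.8 need Φ(δ − z_{0.0125}) = 0.8, so δ = z_{0.0125} + z_{0.20} = 2.241 + 0.842 = 3.083.
(Ignoring the negligible lower-tail rejection probability gives the usual closed-form inversion.)
δ = d·√(n/2) ⇒ n = 2(δ/d)² = 2 × (3.083 / 0.15)² = 844.89.
Round up to the next whole unit.

n = 845 per group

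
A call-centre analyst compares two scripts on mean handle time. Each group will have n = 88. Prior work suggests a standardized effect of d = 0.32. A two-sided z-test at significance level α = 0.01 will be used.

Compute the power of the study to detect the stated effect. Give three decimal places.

Power ≈ 0.325

Noncentrality parameter: δ = d·√(n/2) = 0.32 × √(88/2) = 2.1226
Critical value for a two-sided test at α = 0.01: z_{α/2} = 2.576.
Power = Φ(δ − 2.576) + Φ(−δ − 2.576) = Φ(-0.453) + Φ(-4.698) = 0.3252 + 0.0000 = 0.3252.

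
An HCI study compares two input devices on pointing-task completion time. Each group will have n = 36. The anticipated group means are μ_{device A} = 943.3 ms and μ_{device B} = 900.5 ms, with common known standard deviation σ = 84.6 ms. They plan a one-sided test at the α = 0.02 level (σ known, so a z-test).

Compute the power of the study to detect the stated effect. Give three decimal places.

Standardized effect: d = |μ_{device A} − μ_{device B}| / σ = |943.3 − 900.5| / 84.6 = 0.5059
Noncentrality parameter: δ = d·√(n/2) = 0.5059 × √(36/2) = 2.1464
Critical value for a one-sided test at α = 0.02: z_α = 2.054.
Power = P(Z > 2.054 − δ) = Φ(0.093) = 0.5369.

Power ≈ 0.537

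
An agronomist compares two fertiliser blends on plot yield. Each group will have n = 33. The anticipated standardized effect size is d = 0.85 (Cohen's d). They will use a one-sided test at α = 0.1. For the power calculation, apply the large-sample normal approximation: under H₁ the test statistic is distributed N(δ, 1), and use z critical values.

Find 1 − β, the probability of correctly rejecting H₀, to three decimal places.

Power ≈ 0.985

Noncentrality parameter: δ = d·√(n/2) = 0.85 × √(33/2) = 3.4527
Critical value for a one-sided test at α = 0.1: z_α = 1.282.
Power = Φ(δ − 1.282) = Φ(2.171) = 0.9850.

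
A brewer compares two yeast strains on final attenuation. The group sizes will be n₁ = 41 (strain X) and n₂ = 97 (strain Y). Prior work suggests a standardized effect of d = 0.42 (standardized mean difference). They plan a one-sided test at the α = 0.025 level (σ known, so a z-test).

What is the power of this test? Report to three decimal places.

Power ≈ 0.616

Noncentrality parameter: δ = d / √(1/n₁ + 1/n₂) = 0.42 / √(1/41 + 1/97) = 2.2547
One-sided α = 0.025 → critical value z_{0.025} = 1.960.
Power = P(Z > 1.960 − δ) = Φ(0.295) = 0.6159.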